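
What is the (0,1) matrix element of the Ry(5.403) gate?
-0.426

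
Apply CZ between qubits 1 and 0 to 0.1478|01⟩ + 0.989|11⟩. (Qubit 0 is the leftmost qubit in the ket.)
0.1478|01⟩ - 0.989|11⟩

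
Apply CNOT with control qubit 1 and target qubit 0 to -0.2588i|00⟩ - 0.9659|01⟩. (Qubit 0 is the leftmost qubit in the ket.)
-0.2588i|00⟩ - 0.9659|11⟩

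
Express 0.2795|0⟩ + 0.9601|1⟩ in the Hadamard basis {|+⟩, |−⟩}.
0.8765|+⟩ - 0.4813|−⟩

With |ψ⟩ = α|0⟩ + β|1⟩, the Hadamard-basis coefficients are ⟨+|ψ⟩ = (α + β)/√2 and ⟨−|ψ⟩ = (α − β)/√2.
Here α = 0.2795, β = 0.9601: (α + β)/√2 = 0.8765, (α − β)/√2 = -0.4813.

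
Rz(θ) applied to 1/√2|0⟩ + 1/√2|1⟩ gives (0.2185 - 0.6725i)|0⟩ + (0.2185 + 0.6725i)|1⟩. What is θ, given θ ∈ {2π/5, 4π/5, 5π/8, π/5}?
4π/5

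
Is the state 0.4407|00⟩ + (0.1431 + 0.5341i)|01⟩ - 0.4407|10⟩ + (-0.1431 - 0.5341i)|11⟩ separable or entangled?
Separable

Writing the state as a|00⟩ + b|01⟩ + c|10⟩ + d|11⟩, it is a product state iff ad − bc = 0.
Here (a, b, c, d) = (0.4407, (0.1431 + 0.5341i), -0.4407, (-0.1431 - 0.5341i)): ad − bc = (0.4407)(-0.1431 - 0.5341i) − (0.1431 + 0.5341i)(-0.4407) = 0, so the state is separable.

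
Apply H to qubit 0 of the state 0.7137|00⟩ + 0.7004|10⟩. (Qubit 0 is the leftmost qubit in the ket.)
0.9999|00⟩ + 0.009405|10⟩

H on qubit 0 mixes each pair of kets that differ only in qubit 0: amplitudes (a, b) of (|…0…⟩, |…1…⟩) become ((a + b)/√2, (a − b)/√2). Kets absent from the input have amplitude 0.
(|00⟩, |10⟩): (a, b) = (0.7137, 0.7004) → (0.9999, 0.009405)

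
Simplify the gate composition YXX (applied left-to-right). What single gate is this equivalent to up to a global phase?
Y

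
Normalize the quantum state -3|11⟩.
-|11⟩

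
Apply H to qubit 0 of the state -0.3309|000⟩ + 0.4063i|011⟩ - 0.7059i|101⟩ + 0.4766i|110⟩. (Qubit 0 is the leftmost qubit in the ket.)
-0.234|000⟩ - 0.4991i|001⟩ + 0.337i|010⟩ + 0.2873i|011⟩ - 0.234|100⟩ + 0.4991i|101⟩ - 0.337i|110⟩ + 0.2873i|111⟩

H on qubit 0 mixes each pair of kets that differ only in qubit 0: amplitudes (a, b) of (|…0…⟩, |…1…⟩) become ((a + b)/√2, (a − b)/√2). Kets absent from the input have amplitude 0.
(|000⟩, |100⟩): (a, b) = (-0.3309, 0) → (-0.234, -0.234)
(|001⟩, |101⟩): (a, b) = (0, -0.7059i) → (-0.4991i, 0.4991i)
(|010⟩, |110⟩): (a, b) = (0, 0.4766i) → (0.337i, -0.337i)
(|011⟩, |111⟩): (a, b) = (0.4063i, 0) → (0.2873i, 0.2873i)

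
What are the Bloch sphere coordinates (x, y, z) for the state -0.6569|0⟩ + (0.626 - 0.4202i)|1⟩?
(-0.8224, 0.5521, -0.1369)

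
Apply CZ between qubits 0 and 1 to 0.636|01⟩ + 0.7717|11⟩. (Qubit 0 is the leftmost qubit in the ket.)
0.636|01⟩ - 0.7717|11⟩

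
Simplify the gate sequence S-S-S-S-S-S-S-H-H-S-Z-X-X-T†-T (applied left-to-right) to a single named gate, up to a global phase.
Z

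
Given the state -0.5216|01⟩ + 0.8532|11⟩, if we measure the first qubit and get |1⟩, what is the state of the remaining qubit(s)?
|1⟩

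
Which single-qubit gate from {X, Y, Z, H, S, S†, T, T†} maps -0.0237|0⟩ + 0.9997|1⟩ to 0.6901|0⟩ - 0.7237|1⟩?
H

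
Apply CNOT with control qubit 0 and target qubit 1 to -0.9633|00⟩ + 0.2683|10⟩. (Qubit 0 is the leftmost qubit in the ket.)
-0.9633|00⟩ + 0.2683|11⟩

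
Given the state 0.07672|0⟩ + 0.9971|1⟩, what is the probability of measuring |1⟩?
0.9942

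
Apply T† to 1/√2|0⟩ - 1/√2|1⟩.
1/√2|0⟩ + (-1/2 + (1/2)i)|1⟩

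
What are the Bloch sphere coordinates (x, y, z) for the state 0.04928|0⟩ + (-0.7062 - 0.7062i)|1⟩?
(-0.0696, -0.0696, -0.995)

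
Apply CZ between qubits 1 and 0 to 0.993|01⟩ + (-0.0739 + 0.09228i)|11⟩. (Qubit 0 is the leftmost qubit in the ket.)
0.993|01⟩ + (0.0739 - 0.09228i)|11⟩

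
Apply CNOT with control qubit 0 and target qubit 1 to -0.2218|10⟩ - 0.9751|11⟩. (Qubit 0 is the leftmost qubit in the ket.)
-0.9751|10⟩ - 0.2218|11⟩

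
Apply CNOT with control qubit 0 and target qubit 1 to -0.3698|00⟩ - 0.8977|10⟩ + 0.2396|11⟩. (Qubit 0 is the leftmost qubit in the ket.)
-0.3698|00⟩ + 0.2396|10⟩ - 0.8977|11⟩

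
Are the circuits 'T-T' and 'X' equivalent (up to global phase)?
No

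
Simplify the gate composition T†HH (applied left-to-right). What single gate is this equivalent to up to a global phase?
T†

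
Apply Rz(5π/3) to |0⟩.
(-0.866 - (1/2)i)|0⟩

Rz(5π/3) = [[e^(−iθ/2), 0], [0, e^(iθ/2)]] with e^(±iθ/2) = cos(θ/2) ± i·sin(θ/2); θ = 5π/3, cos(θ/2) ≈ -0.866025, sin(θ/2) ≈ 0.5.
With a = amp(|0⟩) = 1 and b = amp(|1⟩) = 0:
new amp(|0⟩) = (-0.866025 - 0.5i)·a = (-0.866 - (1/2)i)
new amp(|1⟩) = (-0.866025 + 0.5i)·b = 0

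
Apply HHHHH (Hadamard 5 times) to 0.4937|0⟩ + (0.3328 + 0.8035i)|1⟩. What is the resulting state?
(0.5844 + 0.5682i)|0⟩ + (0.1138 - 0.5682i)|1⟩

H² = I, so H^5 = H: a single Hadamard. With (a, b) = (0.4937, (0.3328 + 0.8035i)), H gives ((a + b)/√2, (a − b)/√2) = ((0.5844 + 0.5682i), (0.1138 - 0.5682i)).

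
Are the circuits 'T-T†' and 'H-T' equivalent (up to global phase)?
No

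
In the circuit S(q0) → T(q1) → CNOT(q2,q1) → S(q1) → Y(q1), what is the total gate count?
5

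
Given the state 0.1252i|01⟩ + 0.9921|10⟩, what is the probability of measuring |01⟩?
0.01568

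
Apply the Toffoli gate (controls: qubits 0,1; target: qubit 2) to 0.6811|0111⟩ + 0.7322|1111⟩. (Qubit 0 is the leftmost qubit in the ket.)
0.6811|0111⟩ + 0.7322|1101⟩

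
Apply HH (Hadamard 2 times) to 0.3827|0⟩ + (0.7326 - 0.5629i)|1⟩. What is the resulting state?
0.3827|0⟩ + (0.7326 - 0.5629i)|1⟩

H² = I, so an even number of Hadamards cancels: H^2 = I and the state is unchanged.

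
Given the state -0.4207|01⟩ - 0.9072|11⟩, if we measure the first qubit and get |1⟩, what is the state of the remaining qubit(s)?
-|1⟩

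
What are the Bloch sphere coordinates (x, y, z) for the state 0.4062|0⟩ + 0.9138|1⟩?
(0.7424, 0, -0.67)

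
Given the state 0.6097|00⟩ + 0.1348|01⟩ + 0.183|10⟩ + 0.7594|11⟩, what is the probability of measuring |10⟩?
0.03349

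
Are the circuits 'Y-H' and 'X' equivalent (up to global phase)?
No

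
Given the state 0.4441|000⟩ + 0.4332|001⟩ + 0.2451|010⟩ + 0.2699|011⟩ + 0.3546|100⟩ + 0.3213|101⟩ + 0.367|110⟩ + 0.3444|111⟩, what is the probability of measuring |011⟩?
0.07285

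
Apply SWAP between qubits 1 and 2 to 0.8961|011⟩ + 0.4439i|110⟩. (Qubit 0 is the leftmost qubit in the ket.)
0.8961|011⟩ + 0.4439i|101⟩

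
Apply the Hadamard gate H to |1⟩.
1/√2|0⟩ - 1/√2|1⟩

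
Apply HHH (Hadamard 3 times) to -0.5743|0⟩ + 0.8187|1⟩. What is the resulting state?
0.1728|0⟩ - 0.985|1⟩

H² = I, so H^3 = H: a single Hadamard. With (a, b) = (-0.5743, 0.8187), H gives ((a + b)/√2, (a − b)/√2) = (0.1728, -0.985).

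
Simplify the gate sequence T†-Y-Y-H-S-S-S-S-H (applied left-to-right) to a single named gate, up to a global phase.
T†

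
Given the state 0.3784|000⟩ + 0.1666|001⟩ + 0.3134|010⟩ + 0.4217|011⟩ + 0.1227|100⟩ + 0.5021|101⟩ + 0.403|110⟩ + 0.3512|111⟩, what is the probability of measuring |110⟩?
0.1624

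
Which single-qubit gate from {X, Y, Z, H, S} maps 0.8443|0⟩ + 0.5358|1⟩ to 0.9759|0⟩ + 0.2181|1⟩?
H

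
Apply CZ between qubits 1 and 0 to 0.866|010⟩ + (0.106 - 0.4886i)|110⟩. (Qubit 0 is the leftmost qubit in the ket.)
0.866|010⟩ + (-0.106 + 0.4886i)|110⟩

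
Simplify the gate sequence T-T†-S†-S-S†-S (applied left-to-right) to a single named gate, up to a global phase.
I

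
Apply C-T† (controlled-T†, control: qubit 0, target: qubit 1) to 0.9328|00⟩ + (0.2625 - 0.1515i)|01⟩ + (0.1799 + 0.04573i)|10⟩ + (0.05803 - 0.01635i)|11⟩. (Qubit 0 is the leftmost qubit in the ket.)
0.9328|00⟩ + (0.2625 - 0.1515i)|01⟩ + (0.1799 + 0.04573i)|10⟩ + (0.02947 - 0.05259i)|11⟩

C-T† leaves the control-|0⟩ kets |00⟩, |01⟩ unchanged and applies T† to qubit 1 on the control-|1⟩ pair (|10⟩, |11⟩).
T† = [[1, 0], [0, (1/√2 - (1/√2)i)]].
With a = amp(|10⟩) = (0.1799 + 0.04573i) and b = amp(|11⟩) = (0.05803 - 0.01635i):
new amp(|10⟩) = (1)·a = (0.1799 + 0.04573i)
new amp(|11⟩) = (1/√2 - (1/√2)i)·b = (0.02947 - 0.05259i)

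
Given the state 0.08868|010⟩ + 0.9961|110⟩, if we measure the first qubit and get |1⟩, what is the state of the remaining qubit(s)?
|10⟩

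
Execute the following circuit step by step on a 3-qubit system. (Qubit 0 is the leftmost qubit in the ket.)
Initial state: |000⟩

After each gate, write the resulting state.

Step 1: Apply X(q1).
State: |010⟩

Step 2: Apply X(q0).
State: |110⟩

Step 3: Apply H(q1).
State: 1/√2|100⟩ - 1/√2|110⟩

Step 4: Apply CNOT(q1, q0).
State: -1/√2|010⟩ + 1/√2|100⟩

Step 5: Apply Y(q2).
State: -(1/√2)i|011⟩ + (1/√2)i|101⟩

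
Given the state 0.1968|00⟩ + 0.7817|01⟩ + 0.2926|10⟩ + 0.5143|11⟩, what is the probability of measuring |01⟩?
0.6111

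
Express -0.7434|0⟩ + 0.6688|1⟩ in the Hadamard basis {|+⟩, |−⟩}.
-0.05275|+⟩ - 0.9986|−⟩

With |ψ⟩ = α|0⟩ + β|1⟩, the Hadamard-basis coefficients are ⟨+|ψ⟩ = (α + β)/√2 and ⟨−|ψ⟩ = (α − β)/√2.
Here α = -0.7434, β = 0.6688: (α + β)/√2 = -0.05275, (α − β)/√2 = -0.9986.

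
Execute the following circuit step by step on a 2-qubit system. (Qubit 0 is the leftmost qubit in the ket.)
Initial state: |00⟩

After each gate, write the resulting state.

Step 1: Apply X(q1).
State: |01⟩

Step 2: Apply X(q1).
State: |00⟩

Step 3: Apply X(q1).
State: |01⟩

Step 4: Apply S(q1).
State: i|01⟩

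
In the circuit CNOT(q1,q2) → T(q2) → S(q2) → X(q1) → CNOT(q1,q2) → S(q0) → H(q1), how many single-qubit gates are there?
5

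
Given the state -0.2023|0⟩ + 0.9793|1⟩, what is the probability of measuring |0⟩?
0.04093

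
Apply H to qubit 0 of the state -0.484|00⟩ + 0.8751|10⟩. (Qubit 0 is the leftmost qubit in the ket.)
0.2765|00⟩ - 0.961|10⟩

H on qubit 0 mixes each pair of kets that differ only in qubit 0: amplitudes (a, b) of (|…0…⟩, |…1…⟩) become ((a + b)/√2, (a − b)/√2). Kets absent from the input have amplitude 0.
(|00⟩, |10⟩): (a, b) = (-0.484, 0.8751) → (0.2765, -0.961)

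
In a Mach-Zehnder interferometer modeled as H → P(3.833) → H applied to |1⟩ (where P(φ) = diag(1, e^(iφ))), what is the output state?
(0.8852 + 0.3188i)|0⟩ + (0.1148 - 0.3188i)|1⟩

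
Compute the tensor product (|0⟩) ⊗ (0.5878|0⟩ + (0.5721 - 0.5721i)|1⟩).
0.5878|00⟩ + (0.5721 - 0.5721i)|01⟩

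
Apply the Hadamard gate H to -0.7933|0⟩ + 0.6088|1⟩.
-0.1305|0⟩ - 0.9914|1⟩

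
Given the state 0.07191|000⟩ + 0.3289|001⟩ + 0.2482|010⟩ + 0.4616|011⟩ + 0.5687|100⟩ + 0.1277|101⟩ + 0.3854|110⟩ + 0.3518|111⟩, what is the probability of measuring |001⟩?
0.1082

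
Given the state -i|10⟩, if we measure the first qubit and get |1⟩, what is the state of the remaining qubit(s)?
-i|0⟩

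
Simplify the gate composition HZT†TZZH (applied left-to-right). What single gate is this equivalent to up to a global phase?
X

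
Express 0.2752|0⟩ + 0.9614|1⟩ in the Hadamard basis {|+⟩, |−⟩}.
0.8744|+⟩ - 0.4852|−⟩

With |ψ⟩ = α|0⟩ + β|1⟩, the Hadamard-basis coefficients are ⟨+|ψ⟩ = (α + β)/√2 and ⟨−|ψ⟩ = (α − β)/√2.
Here α = 0.2752, β = 0.9614: (α + β)/√2 = 0.8744, (α − β)/√2 = -0.4852.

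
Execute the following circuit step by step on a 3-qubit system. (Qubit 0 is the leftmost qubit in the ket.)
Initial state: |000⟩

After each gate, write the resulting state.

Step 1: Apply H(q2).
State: 1/√2|000⟩ + 1/√2|001⟩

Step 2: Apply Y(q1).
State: (1/√2)i|010⟩ + (1/√2)i|011⟩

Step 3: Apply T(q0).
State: (1/√2)i|010⟩ + (1/√2)i|011⟩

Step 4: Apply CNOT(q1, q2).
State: (1/√2)i|010⟩ + (1/√2)i|011⟩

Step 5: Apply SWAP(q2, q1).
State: (1/√2)i|001⟩ + (1/√2)i|011⟩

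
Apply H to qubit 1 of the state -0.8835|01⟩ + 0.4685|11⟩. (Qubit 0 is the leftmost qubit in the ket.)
-0.6247|00⟩ + 0.6247|01⟩ + 0.3313|10⟩ - 0.3313|11⟩

H on qubit 1 mixes each pair of kets that differ only in qubit 1: amplitudes (a, b) of (|…0…⟩, |…1…⟩) become ((a + b)/√2, (a − b)/√2). Kets absent from the input have amplitude 0.
(|00⟩, |01⟩): (a, b) = (0, -0.8835) → (-0.6247, 0.6247)
(|10⟩, |11⟩): (a, b) = (0, 0.4685) → (0.3313, -0.3313)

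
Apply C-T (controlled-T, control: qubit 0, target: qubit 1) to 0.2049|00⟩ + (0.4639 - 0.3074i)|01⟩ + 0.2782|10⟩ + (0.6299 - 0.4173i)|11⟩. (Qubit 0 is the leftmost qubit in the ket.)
0.2049|00⟩ + (0.4639 - 0.3074i)|01⟩ + 0.2782|10⟩ + (0.7405 + 0.1503i)|11⟩

C-T leaves the control-|0⟩ kets |00⟩, |01⟩ unchanged and applies T to qubit 1 on the control-|1⟩ pair (|10⟩, |11⟩).
T = [[1, 0], [0, (1/√2 + (1/√2)i)]].
With a = amp(|10⟩) = 0.2782 and b = amp(|11⟩) = (0.6299 - 0.4173i):
new amp(|10⟩) = (1)·a = 0.2782
new amp(|11⟩) = (1/√2 + (1/√2)i)·b = (0.7405 + 0.1503i)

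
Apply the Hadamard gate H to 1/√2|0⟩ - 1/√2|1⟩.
|1⟩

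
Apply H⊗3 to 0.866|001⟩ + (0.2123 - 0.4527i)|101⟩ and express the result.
(0.3812 - 0.1601i)|000⟩ + (-0.3812 + 0.1601i)|001⟩ + (0.3812 - 0.1601i)|010⟩ + (-0.3812 + 0.1601i)|011⟩ + (0.2311 + 0.1601i)|100⟩ + (-0.2311 - 0.1601i)|101⟩ + (0.2311 + 0.1601i)|110⟩ + (-0.2311 - 0.1601i)|111⟩

H⊗3 gives amp(|y⟩) = (1/2√2) Σ_x (−1)^(x·y) amp(|x⟩), where x·y is the number of positions in which both x and y have a 1.
|000⟩: (0.866 + (0.2123 - 0.4527i))/(2√2) = (0.3812 - 0.1601i)
|001⟩: (-0.866 - (0.2123 - 0.4527i))/(2√2) = (-0.3812 + 0.1601i)
|010⟩: (0.866 + (0.2123 - 0.4527i))/(2√2) = (0.3812 - 0.1601i)
|011⟩: (-0.866 - (0.2123 - 0.4527i))/(2√2) = (-0.3812 + 0.1601i)
|100⟩: (0.866 - (0.2123 - 0.4527i))/(2√2) = (0.2311 + 0.1601i)
|101⟩: (-0.866 + (0.2123 - 0.4527i))/(2√2) = (-0.2311 - 0.1601i)
|110⟩: (0.866 - (0.2123 - 0.4527i))/(2√2) = (0.2311 + 0.1601i)
|111⟩: (-0.866 + (0.2123 - 0.4527i))/(2√2) = (-0.2311 - 0.1601i)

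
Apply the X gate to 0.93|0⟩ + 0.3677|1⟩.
0.3677|0⟩ + 0.93|1⟩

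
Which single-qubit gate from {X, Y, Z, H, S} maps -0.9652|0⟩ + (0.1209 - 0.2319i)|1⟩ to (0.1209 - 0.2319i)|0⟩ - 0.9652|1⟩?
X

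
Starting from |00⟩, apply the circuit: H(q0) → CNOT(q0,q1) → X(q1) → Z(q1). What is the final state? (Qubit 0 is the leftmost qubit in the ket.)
-1/√2|01⟩ + 1/√2|10⟩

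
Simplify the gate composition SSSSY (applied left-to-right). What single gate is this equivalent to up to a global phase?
Y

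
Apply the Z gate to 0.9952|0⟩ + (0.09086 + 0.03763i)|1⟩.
0.9952|0⟩ + (-0.09086 - 0.03763i)|1⟩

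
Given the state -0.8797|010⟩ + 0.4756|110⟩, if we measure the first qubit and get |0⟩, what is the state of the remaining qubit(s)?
-|10⟩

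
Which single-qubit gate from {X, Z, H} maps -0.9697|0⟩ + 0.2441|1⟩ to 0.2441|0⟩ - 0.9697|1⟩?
X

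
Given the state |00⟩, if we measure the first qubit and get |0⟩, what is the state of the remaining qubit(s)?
|0⟩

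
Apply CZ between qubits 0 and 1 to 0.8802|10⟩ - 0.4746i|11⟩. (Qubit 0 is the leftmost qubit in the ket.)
0.8802|10⟩ + 0.4746i|11⟩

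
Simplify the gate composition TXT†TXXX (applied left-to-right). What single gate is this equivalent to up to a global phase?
T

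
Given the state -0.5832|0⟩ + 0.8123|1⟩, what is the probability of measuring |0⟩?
0.3401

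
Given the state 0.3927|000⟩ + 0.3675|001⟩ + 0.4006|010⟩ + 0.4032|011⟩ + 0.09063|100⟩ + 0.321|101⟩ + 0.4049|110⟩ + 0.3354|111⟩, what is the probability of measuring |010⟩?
0.1605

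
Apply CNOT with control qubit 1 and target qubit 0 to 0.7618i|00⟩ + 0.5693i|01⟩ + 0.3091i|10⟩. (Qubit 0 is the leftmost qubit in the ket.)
0.7618i|00⟩ + 0.3091i|10⟩ + 0.5693i|11⟩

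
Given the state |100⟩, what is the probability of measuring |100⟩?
1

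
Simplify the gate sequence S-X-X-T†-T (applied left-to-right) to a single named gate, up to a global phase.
S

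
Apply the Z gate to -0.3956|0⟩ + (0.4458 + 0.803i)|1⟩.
-0.3956|0⟩ + (-0.4458 - 0.803i)|1⟩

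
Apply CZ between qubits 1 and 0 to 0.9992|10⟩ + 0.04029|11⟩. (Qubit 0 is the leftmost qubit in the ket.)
0.9992|10⟩ - 0.04029|11⟩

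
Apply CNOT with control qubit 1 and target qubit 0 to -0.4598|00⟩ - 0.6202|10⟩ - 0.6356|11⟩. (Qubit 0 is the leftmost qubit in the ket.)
-0.4598|00⟩ - 0.6356|01⟩ - 0.6202|10⟩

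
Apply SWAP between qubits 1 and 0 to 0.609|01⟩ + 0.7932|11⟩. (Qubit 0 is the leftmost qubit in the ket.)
0.609|10⟩ + 0.7932|11⟩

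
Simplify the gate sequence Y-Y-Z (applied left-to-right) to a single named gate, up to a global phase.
Z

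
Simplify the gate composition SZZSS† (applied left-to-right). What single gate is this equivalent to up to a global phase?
S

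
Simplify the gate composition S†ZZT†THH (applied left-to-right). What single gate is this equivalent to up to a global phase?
S†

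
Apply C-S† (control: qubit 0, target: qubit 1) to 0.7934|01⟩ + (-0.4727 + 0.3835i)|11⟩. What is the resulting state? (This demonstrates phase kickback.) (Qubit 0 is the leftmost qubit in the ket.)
0.7934|01⟩ + (0.3835 + 0.4727i)|11⟩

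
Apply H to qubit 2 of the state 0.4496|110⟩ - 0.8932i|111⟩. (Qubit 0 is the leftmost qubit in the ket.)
(0.3179 - 0.6316i)|110⟩ + (0.3179 + 0.6316i)|111⟩

H on qubit 2 mixes each pair of kets that differ only in qubit 2: amplitudes (a, b) of (|…0…⟩, |…1…⟩) become ((a + b)/√2, (a − b)/√2). Kets absent from the input have amplitude 0.
(|110⟩, |111⟩): (a, b) = (0.4496, -0.8932i) → ((0.3179 - 0.6316i), (0.3179 + 0.6316i))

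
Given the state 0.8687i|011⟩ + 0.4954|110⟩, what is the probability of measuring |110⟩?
0.2454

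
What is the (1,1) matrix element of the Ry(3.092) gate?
0.02479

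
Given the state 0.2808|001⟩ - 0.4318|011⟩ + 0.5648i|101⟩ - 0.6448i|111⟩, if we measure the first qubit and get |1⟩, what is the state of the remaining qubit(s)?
0.6589i|01⟩ - 0.7522i|11⟩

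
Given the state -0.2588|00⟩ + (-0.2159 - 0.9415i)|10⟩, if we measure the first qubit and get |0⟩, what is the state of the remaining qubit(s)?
-|0⟩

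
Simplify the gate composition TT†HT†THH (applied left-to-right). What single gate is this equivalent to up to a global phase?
H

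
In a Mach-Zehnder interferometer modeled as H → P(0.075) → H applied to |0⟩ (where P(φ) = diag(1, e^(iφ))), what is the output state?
(0.9986 + 0.03746i)|0⟩ + (0.001406 - 0.03746i)|1⟩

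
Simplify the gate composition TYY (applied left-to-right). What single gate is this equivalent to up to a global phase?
T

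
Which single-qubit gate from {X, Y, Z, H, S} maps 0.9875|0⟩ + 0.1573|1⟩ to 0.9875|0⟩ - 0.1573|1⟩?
Z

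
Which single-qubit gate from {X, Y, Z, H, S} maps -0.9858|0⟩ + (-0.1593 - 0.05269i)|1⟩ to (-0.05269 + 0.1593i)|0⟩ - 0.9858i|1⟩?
Y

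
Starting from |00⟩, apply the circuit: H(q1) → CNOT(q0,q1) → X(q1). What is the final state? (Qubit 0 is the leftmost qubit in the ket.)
1/√2|00⟩ + 1/√2|01⟩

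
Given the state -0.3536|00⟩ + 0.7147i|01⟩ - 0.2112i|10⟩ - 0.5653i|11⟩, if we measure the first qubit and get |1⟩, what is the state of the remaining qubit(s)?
-0.35i|0⟩ - 0.9368i|1⟩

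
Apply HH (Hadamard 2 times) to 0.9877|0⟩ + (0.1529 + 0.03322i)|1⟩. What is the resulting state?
0.9877|0⟩ + (0.1529 + 0.03322i)|1⟩

H² = I, so an even number of Hadamards cancels: H^2 = I and the state is unchanged.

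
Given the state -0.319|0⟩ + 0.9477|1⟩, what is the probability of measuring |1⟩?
0.8981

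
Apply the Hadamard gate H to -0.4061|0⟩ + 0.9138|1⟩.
0.359|0⟩ - 0.9333|1⟩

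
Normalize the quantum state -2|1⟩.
-|1⟩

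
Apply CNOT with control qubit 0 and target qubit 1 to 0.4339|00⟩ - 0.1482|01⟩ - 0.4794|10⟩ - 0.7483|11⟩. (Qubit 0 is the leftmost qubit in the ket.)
0.4339|00⟩ - 0.1482|01⟩ - 0.7483|10⟩ - 0.4794|11⟩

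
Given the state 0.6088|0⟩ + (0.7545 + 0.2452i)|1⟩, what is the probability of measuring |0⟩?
0.3706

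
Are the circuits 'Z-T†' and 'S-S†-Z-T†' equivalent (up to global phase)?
Yes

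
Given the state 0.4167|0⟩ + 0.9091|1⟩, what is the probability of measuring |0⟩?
0.1736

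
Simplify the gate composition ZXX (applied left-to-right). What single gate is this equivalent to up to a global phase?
Z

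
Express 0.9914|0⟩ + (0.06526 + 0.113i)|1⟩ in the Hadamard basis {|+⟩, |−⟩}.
(0.7472 + 0.0799i)|+⟩ + (0.6549 - 0.0799i)|−⟩

With |ψ⟩ = α|0⟩ + β|1⟩, the Hadamard-basis coefficients are ⟨+|ψ⟩ = (α + β)/√2 and ⟨−|ψ⟩ = (α − β)/√2.
Here α = 0.9914, β = (0.06526 + 0.113i): (α + β)/√2 = (0.7472 + 0.0799i), (α − β)/√2 = (0.6549 - 0.0799i).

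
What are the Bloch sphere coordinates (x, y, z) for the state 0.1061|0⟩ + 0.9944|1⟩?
(0.211, 0, -0.9776)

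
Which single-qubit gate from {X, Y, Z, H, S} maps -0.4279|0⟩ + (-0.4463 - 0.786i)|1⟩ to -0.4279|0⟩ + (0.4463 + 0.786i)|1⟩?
Z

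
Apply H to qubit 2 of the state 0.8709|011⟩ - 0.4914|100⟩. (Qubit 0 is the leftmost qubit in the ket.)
0.6158|010⟩ - 0.6158|011⟩ - 0.3475|100⟩ - 0.3475|101⟩

H on qubit 2 mixes each pair of kets that differ only in qubit 2: amplitudes (a, b) of (|…0…⟩, |…1…⟩) become ((a + b)/√2, (a − b)/√2). Kets absent from the input have amplitude 0.
(|010⟩, |011⟩): (a, b) = (0, 0.8709) → (0.6158, -0.6158)
(|100⟩, |101⟩): (a, b) = (-0.4914, 0) → (-0.3475, -0.3475)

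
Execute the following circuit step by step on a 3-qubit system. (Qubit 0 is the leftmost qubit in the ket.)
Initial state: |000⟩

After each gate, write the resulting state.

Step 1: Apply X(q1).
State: |010⟩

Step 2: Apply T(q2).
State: |010⟩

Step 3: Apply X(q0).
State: |110⟩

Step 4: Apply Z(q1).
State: -|110⟩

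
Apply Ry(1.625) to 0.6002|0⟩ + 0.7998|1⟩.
-0.1679|0⟩ + 0.9858|1⟩

Ry(1.625) = [[cos(θ/2), −sin(θ/2)], [sin(θ/2), cos(θ/2)]]; θ = 1.625, cos(θ/2) ≈ 0.687686, sin(θ/2) ≈ 0.726009.
With a = amp(|0⟩) = 0.6002 and b = amp(|1⟩) = 0.7998:
new amp(|0⟩) = (0.687686)·a + (-0.726009)·b = -0.1679
new amp(|1⟩) = (0.726009)·a + (0.687686)·b = 0.9858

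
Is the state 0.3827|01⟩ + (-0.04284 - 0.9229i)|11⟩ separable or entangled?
Separable

Writing the state as a|00⟩ + b|01⟩ + c|10⟩ + d|11⟩, it is a product state iff ad − bc = 0.
Here (a, b, c, d) = (0, 0.3827, 0, (-0.04284 - 0.9229i)): ad − bc = (0)(-0.04284 - 0.9229i) − (0.3827)(0) = 0, so the state is separable.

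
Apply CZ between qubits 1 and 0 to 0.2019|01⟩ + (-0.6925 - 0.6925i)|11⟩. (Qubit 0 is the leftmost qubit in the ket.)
0.2019|01⟩ + (0.6925 + 0.6925i)|11⟩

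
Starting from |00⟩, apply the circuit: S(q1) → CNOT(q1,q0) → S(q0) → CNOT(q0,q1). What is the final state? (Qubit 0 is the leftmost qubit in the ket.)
|00⟩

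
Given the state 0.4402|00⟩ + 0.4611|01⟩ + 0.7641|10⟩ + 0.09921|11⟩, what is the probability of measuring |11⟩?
0.009843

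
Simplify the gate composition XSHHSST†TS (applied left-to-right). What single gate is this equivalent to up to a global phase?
X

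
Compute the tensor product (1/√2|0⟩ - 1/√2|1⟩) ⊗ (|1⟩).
1/√2|01⟩ - 1/√2|11⟩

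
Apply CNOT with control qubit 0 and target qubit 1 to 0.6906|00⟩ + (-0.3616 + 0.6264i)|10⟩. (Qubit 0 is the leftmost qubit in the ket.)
0.6906|00⟩ + (-0.3616 + 0.6264i)|11⟩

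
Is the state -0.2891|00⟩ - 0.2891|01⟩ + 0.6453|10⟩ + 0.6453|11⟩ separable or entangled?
Separable

Writing the state as a|00⟩ + b|01⟩ + c|10⟩ + d|11⟩, it is a product state iff ad − bc = 0.
Here (a, b, c, d) = (-0.2891, -0.2891, 0.6453, 0.6453): ad − bc = (-0.2891)(0.6453) − (-0.2891)(0.6453) = 0, so the state is separable.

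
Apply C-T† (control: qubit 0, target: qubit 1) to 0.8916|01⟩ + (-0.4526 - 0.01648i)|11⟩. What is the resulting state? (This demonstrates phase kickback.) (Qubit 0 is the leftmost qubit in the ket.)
0.8916|01⟩ + (-0.3317 + 0.3084i)|11⟩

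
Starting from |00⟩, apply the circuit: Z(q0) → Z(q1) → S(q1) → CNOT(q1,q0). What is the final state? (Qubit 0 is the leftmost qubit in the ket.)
|00⟩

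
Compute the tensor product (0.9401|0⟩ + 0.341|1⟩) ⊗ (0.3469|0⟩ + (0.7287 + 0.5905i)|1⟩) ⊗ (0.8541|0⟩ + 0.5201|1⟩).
0.2785|000⟩ + 0.1696|001⟩ + (0.5851 + 0.4741i)|010⟩ + (0.3563 + 0.2887i)|011⟩ + 0.101|100⟩ + 0.06152|101⟩ + (0.2122 + 0.172i)|110⟩ + (0.1292 + 0.1047i)|111⟩

amp(|b₁b₂…⟩) = product of the factor amplitudes for bits b₁, b₂, …; only kets whose every factor amplitude is nonzero survive.
|000⟩: (0.9401)(0.3469)(0.8541) = 0.2785
|001⟩: (0.9401)(0.3469)(0.5201) = 0.1696
|010⟩: (0.9401)(0.7287 + 0.5905i)(0.8541) = (0.5851 + 0.4741i)
|011⟩: (0.9401)(0.7287 + 0.5905i)(0.5201) = (0.3563 + 0.2887i)
|100⟩: (0.341)(0.3469)(0.8541) = 0.101
|101⟩: (0.341)(0.3469)(0.5201) = 0.06152
|110⟩: (0.341)(0.7287 + 0.5905i)(0.8541) = (0.2122 + 0.172i)
|111⟩: (0.341)(0.7287 + 0.5905i)(0.5201) = (0.1292 + 0.1047i)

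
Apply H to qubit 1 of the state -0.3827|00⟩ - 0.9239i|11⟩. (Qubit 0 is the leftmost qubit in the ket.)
-0.2706|00⟩ - 0.2706|01⟩ - 0.6533i|10⟩ + 0.6533i|11⟩

H on qubit 1 mixes each pair of kets that differ only in qubit 1: amplitudes (a, b) of (|…0…⟩, |…1…⟩) become ((a + b)/√2, (a − b)/√2). Kets absent from the input have amplitude 0.
(|00⟩, |01⟩): (a, b) = (-0.3827, 0) → (-0.2706, -0.2706)
(|10⟩, |11⟩): (a, b) = (0, -0.9239i) → (-0.6533i, 0.6533i)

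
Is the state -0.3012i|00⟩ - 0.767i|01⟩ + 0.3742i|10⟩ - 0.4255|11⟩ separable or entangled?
Entangled

Writing the state as a|00⟩ + b|01⟩ + c|10⟩ + d|11⟩, it is a product state iff ad − bc = 0.
Here (a, b, c, d) = (-0.3012i, -0.767i, 0.3742i, -0.4255): ad − bc = (-0.3012i)(-0.4255) − (-0.767i)(0.3742i) = (-0.287 + 0.1282i) ≠ 0, so the state is entangled.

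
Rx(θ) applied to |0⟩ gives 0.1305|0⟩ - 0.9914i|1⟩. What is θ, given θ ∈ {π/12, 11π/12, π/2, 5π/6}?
11π/12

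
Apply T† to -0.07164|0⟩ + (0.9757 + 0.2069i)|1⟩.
-0.07164|0⟩ + (0.8362 - 0.5436i)|1⟩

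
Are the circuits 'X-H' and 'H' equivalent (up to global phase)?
No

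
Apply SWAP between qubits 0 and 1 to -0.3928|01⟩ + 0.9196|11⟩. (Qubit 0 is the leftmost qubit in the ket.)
-0.3928|10⟩ + 0.9196|11⟩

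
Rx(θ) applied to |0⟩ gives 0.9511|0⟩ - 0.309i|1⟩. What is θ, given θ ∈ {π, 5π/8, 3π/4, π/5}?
π/5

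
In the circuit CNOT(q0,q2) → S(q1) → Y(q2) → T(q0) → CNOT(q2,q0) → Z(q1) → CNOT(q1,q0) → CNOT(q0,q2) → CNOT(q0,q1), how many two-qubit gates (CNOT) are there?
5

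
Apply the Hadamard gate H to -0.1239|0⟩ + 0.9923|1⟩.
0.6141|0⟩ - 0.7893|1⟩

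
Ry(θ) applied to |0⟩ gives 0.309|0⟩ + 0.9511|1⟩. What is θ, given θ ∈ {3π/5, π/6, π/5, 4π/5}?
4π/5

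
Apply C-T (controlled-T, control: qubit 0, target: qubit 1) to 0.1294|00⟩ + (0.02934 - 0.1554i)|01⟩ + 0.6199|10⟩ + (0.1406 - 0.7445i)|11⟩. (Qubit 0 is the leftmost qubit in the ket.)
0.1294|00⟩ + (0.02934 - 0.1554i)|01⟩ + 0.6199|10⟩ + (0.6259 - 0.427i)|11⟩

C-T leaves the control-|0⟩ kets |00⟩, |01⟩ unchanged and applies T to qubit 1 on the control-|1⟩ pair (|10⟩, |11⟩).
T = [[1, 0], [0, (1/√2 + (1/√2)i)]].
With a = amp(|10⟩) = 0.6199 and b = amp(|11⟩) = (0.1406 - 0.7445i):
new amp(|10⟩) = (1)·a = 0.6199
new amp(|11⟩) = (1/√2 + (1/√2)i)·b = (0.6259 - 0.427i)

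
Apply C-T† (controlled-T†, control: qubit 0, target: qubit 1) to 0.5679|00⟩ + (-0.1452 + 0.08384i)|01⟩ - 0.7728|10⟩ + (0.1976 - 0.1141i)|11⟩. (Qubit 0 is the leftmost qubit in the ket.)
0.5679|00⟩ + (-0.1452 + 0.08384i)|01⟩ - 0.7728|10⟩ + (0.05904 - 0.2204i)|11⟩

C-T† leaves the control-|0⟩ kets |00⟩, |01⟩ unchanged and applies T† to qubit 1 on the control-|1⟩ pair (|10⟩, |11⟩).
T† = [[1, 0], [0, (1/√2 - (1/√2)i)]].
With a = amp(|10⟩) = -0.7728 and b = amp(|11⟩) = (0.1976 - 0.1141i):
new amp(|10⟩) = (1)·a = -0.7728
new amp(|11⟩) = (1/√2 - (1/√2)i)·b = (0.05904 - 0.2204i)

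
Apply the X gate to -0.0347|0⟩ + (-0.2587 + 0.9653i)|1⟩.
(-0.2587 + 0.9653i)|0⟩ - 0.0347|1⟩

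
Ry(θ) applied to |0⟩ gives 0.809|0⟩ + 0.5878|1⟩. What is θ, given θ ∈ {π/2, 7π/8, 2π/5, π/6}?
2π/5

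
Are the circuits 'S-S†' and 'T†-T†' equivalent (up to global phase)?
No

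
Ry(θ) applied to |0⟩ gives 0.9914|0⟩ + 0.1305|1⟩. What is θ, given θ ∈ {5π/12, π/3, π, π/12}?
π/12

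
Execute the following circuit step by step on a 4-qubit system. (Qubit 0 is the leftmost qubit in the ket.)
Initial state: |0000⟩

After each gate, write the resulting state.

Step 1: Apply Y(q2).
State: i|0010⟩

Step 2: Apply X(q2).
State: i|0000⟩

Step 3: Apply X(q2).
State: i|0010⟩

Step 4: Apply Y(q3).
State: -|0011⟩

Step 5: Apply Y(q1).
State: -i|0111⟩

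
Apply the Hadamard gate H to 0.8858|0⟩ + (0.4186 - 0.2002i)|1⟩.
(0.9224 - 0.1416i)|0⟩ + (0.3304 + 0.1416i)|1⟩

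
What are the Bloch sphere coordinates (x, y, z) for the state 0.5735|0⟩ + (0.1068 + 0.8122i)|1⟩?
(0.1225, 0.9316, -0.3422)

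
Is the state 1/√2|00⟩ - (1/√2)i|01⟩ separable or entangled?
Separable

Writing the state as a|00⟩ + b|01⟩ + c|10⟩ + d|11⟩, it is a product state iff ad − bc = 0.
Here (a, b, c, d) = (1/√2, -(1/√2)i, 0, 0): ad − bc = (1/√2)(0) − (-(1/√2)i)(0) = 0, so the state is separable.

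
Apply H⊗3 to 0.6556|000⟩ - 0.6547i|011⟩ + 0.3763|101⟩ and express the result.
(0.3648 - 0.2315i)|000⟩ + (0.09875 + 0.2315i)|001⟩ + (0.3648 + 0.2315i)|010⟩ + (0.09875 - 0.2315i)|011⟩ + (0.09875 - 0.2315i)|100⟩ + (0.3648 + 0.2315i)|101⟩ + (0.09875 + 0.2315i)|110⟩ + (0.3648 - 0.2315i)|111⟩

H⊗3 gives amp(|y⟩) = (1/2√2) Σ_x (−1)^(x·y) amp(|x⟩), where x·y is the number of positions in which both x and y have a 1.
|000⟩: (0.6556 - 0.6547i + 0.3763)/(2√2) = (0.3648 - 0.2315i)
|001⟩: (0.6556 + 0.6547i - 0.3763)/(2√2) = (0.09875 + 0.2315i)
|010⟩: (0.6556 + 0.6547i + 0.3763)/(2√2) = (0.3648 + 0.2315i)
|011⟩: (0.6556 - 0.6547i - 0.3763)/(2√2) = (0.09875 - 0.2315i)
|100⟩: (0.6556 - 0.6547i - 0.3763)/(2√2) = (0.09875 - 0.2315i)
|101⟩: (0.6556 + 0.6547i + 0.3763)/(2√2) = (0.3648 + 0.2315i)
|110⟩: (0.6556 + 0.6547i - 0.3763)/(2√2) = (0.09875 + 0.2315i)
|111⟩: (0.6556 - 0.6547i + 0.3763)/(2√2) = (0.3648 - 0.2315i)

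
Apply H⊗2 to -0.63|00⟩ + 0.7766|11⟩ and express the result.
0.0733|00⟩ - 0.7033|01⟩ - 0.7033|10⟩ + 0.0733|11⟩

H⊗2 gives amp(|y⟩) = (1/2) Σ_x (−1)^(x·y) amp(|x⟩), where x·y is the number of positions in which both x and y have a 1.
|00⟩: (-0.63 + 0.7766)/2 = 0.0733
|01⟩: (-0.63 - 0.7766)/2 = -0.7033
|10⟩: (-0.63 - 0.7766)/2 = -0.7033
|11⟩: (-0.63 + 0.7766)/2 = 0.0733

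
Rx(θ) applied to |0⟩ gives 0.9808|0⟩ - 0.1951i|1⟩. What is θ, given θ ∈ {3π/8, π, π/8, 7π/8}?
π/8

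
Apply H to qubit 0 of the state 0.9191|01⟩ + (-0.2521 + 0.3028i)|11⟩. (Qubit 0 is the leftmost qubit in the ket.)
(0.4716 + 0.2141i)|01⟩ + (0.8282 - 0.2141i)|11⟩

H on qubit 0 mixes each pair of kets that differ only in qubit 0: amplitudes (a, b) of (|…0…⟩, |…1…⟩) become ((a + b)/√2, (a − b)/√2). Kets absent from the input have amplitude 0.
(|01⟩, |11⟩): (a, b) = (0.9191, (-0.2521 + 0.3028i)) → ((0.4716 + 0.2141i), (0.8282 - 0.2141i))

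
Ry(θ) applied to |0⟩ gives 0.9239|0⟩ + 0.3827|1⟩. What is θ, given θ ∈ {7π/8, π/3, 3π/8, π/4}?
π/4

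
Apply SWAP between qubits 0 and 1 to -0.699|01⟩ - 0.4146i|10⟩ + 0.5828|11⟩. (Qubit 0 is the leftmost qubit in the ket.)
-0.4146i|01⟩ - 0.699|10⟩ + 0.5828|11⟩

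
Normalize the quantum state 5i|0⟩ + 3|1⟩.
0.8575i|0⟩ + 0.5145|1⟩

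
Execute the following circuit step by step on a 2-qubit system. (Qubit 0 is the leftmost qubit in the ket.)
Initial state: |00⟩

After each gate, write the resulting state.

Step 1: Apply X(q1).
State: |01⟩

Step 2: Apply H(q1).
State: 1/√2|00⟩ - 1/√2|01⟩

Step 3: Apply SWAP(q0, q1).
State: 1/√2|00⟩ - 1/√2|10⟩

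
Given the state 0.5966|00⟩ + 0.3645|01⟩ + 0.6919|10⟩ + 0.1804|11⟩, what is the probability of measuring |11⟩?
0.03254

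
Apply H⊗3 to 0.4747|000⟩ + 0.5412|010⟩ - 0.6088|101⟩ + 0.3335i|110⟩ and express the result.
(0.1439 + 0.1179i)|000⟩ + (0.5744 + 0.1179i)|001⟩ + (-0.2388 - 0.1179i)|010⟩ + (0.1917 - 0.1179i)|011⟩ + (0.5744 - 0.1179i)|100⟩ + (0.1439 - 0.1179i)|101⟩ + (0.1917 + 0.1179i)|110⟩ + (-0.2388 + 0.1179i)|111⟩

H⊗3 gives amp(|y⟩) = (1/2√2) Σ_x (−1)^(x·y) amp(|x⟩), where x·y is the number of positions in which both x and y have a 1.
|000⟩: (0.4747 + 0.5412 - 0.6088 + 0.3335i)/(2√2) = (0.1439 + 0.1179i)
|001⟩: (0.4747 + 0.5412 + 0.6088 + 0.3335i)/(2√2) = (0.5744 + 0.1179i)
|010⟩: (0.4747 - 0.5412 - 0.6088 - 0.3335i)/(2√2) = (-0.2388 - 0.1179i)
|011⟩: (0.4747 - 0.5412 + 0.6088 - 0.3335i)/(2√2) = (0.1917 - 0.1179i)
|100⟩: (0.4747 + 0.5412 + 0.6088 - 0.3335i)/(2√2) = (0.5744 - 0.1179i)
|101⟩: (0.4747 + 0.5412 - 0.6088 - 0.3335i)/(2√2) = (0.1439 - 0.1179i)
|110⟩: (0.4747 - 0.5412 + 0.6088 + 0.3335i)/(2√2) = (0.1917 + 0.1179i)
|111⟩: (0.4747 - 0.5412 - 0.6088 + 0.3335i)/(2√2) = (-0.2388 + 0.1179i)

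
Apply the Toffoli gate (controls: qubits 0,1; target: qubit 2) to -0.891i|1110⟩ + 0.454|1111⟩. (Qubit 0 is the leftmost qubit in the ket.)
-0.891i|1100⟩ + 0.454|1101⟩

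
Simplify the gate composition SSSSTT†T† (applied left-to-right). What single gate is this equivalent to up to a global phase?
T†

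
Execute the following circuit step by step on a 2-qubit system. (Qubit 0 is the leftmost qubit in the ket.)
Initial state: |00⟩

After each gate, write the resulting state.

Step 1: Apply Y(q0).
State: i|10⟩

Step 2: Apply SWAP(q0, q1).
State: i|01⟩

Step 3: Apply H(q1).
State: (1/√2)i|00⟩ - (1/√2)i|01⟩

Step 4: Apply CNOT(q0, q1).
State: (1/√2)i|00⟩ - (1/√2)i|01⟩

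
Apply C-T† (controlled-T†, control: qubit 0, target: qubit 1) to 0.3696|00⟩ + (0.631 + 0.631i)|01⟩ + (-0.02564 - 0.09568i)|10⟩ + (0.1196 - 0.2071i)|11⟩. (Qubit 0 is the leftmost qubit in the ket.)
0.3696|00⟩ + (0.631 + 0.631i)|01⟩ + (-0.02564 - 0.09568i)|10⟩ + (-0.06187 - 0.231i)|11⟩

C-T† leaves the control-|0⟩ kets |00⟩, |01⟩ unchanged and applies T† to qubit 1 on the control-|1⟩ pair (|10⟩, |11⟩).
T† = [[1, 0], [0, (1/√2 - (1/√2)i)]].
With a = amp(|10⟩) = (-0.02564 - 0.09568i) and b = amp(|11⟩) = (0.1196 - 0.2071i):
new amp(|10⟩) = (1)·a = (-0.02564 - 0.09568i)
new amp(|11⟩) = (1/√2 - (1/√2)i)·b = (-0.06187 - 0.231i)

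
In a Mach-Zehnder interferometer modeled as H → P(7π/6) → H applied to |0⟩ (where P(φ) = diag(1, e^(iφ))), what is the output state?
(0.06699 - 0.25i)|0⟩ + (0.933 + 0.25i)|1⟩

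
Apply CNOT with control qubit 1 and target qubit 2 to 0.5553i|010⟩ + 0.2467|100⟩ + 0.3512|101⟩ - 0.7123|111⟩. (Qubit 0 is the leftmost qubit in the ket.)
0.5553i|011⟩ + 0.2467|100⟩ + 0.3512|101⟩ - 0.7123|110⟩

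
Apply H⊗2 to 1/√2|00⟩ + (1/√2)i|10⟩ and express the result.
(1/√8 + (1/√8)i)|00⟩ + (1/√8 + (1/√8)i)|01⟩ + (1/√8 - (1/√8)i)|10⟩ + (1/√8 - (1/√8)i)|11⟩

H⊗2 gives amp(|y⟩) = (1/2) Σ_x (−1)^(x·y) amp(|x⟩), where x·y is the number of positions in which both x and y have a 1.
|00⟩: (1/√2 + (1/√2)i)/2 = (1/√8 + (1/√8)i)
|01⟩: (1/√2 + (1/√2)i)/2 = (1/√8 + (1/√8)i)
|10⟩: (1/√2 - (1/√2)i)/2 = (1/√8 - (1/√8)i)
|11⟩: (1/√2 - (1/√2)i)/2 = (1/√8 - (1/√8)i)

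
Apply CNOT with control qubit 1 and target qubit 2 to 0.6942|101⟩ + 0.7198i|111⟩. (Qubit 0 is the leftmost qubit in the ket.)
0.6942|101⟩ + 0.7198i|110⟩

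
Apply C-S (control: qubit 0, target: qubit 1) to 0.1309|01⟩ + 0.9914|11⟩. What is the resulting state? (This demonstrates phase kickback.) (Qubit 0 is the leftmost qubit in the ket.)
0.1309|01⟩ + 0.9914i|11⟩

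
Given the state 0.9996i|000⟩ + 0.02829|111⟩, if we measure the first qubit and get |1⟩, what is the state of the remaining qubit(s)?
|11⟩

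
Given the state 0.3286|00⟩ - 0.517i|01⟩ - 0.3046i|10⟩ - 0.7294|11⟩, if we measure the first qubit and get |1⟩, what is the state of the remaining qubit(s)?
-0.3854i|0⟩ - 0.9228|1⟩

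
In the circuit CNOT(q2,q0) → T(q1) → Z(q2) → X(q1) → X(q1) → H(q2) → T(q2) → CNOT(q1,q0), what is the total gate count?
8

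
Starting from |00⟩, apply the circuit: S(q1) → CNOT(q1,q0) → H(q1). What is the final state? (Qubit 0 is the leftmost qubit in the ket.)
1/√2|00⟩ + 1/√2|01⟩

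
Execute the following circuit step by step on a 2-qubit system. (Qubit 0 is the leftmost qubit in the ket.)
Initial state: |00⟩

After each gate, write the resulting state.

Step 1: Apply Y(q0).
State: i|10⟩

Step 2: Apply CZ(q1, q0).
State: i|10⟩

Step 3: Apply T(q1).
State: i|10⟩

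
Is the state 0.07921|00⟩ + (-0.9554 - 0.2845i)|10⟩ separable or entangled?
Separable

Writing the state as a|00⟩ + b|01⟩ + c|10⟩ + d|11⟩, it is a product state iff ad − bc = 0.
Here (a, b, c, d) = (0.07921, 0, (-0.9554 - 0.2845i), 0): ad − bc = (0.07921)(0) − (0)(-0.9554 - 0.2845i) = 0, so the state is separable.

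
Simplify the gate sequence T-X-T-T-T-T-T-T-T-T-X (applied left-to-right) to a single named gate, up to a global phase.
T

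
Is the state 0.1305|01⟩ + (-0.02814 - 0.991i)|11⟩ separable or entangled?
Separable

Writing the state as a|00⟩ + b|01⟩ + c|10⟩ + d|11⟩, it is a product state iff ad − bc = 0.
Here (a, b, c, d) = (0, 0.1305, 0, (-0.02814 - 0.991i)): ad − bc = (0)(-0.02814 - 0.991i) − (0.1305)(0) = 0, so the state is separable.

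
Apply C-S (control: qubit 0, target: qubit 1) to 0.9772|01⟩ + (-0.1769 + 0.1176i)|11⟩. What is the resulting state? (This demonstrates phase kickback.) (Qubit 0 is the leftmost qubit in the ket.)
0.9772|01⟩ + (-0.1176 - 0.1769i)|11⟩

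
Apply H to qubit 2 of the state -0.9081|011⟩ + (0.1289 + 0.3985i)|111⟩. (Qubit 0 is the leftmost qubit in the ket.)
-0.6421|010⟩ + 0.6421|011⟩ + (0.09115 + 0.2818i)|110⟩ + (-0.09115 - 0.2818i)|111⟩

H on qubit 2 mixes each pair of kets that differ only in qubit 2: amplitudes (a, b) of (|…0…⟩, |…1…⟩) become ((a + b)/√2, (a − b)/√2). Kets absent from the input have amplitude 0.
(|010⟩, |011⟩): (a, b) = (0, -0.9081) → (-0.6421, 0.6421)
(|110⟩, |111⟩): (a, b) = (0, (0.1289 + 0.3985i)) → ((0.09115 + 0.2818i), (-0.09115 - 0.2818i))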